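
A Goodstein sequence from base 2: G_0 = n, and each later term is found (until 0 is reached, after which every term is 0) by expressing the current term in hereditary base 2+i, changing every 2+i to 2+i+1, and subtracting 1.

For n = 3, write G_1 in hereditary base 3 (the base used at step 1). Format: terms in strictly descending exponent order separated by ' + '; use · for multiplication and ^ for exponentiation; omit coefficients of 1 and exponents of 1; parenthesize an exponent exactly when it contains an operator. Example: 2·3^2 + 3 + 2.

3

G_0 = 3. HB_2(3) = 2 + 1. Bump = 4. G_1 = 3.
G_1 = 3. HB_3(3) = 3. Bump = 4. G_2 = 3.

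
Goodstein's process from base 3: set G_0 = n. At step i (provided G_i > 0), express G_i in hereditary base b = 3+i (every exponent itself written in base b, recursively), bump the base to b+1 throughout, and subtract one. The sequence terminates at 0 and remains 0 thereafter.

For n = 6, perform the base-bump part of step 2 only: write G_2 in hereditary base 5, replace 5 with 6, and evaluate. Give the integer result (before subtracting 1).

8

base 3: 6 = 2·3; at 4: 2·4 = 8; next = 7
base 4: 7 = 4 + 3; at 5: 5 + 3 = 8; next = 7
base 5: 7 = 5 + 2; at 6: 6 + 2 = 8; next = 7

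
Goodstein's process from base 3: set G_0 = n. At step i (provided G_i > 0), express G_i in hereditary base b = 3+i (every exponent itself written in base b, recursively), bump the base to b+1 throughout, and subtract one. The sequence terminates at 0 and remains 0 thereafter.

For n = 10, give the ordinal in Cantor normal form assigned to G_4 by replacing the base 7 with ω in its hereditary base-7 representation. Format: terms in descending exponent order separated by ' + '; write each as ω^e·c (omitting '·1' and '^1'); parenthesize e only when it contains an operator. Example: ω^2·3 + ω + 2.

i=0: 10 = 3^2 + 1 (b=3); 3→4: 4^2 + 1 = 17; 17−1 = 16
i=1: 16 = 4^2 (b=4); 4→5: 5^2 = 25; 25−1 = 24
i=2: 24 = 4·5 + 4 (b=5); 5→6: 4·6 + 4 = 28; 28−1 = 27
i=3: 27 = 4·6 + 3 (b=6); 6→7: 4·7 + 3 = 31; 31−1 = 30
i=4: 30 = 4·7 + 2 (b=7); 7→8: 4·8 + 2 = 34; 34−1 = 33

ω·4 + 2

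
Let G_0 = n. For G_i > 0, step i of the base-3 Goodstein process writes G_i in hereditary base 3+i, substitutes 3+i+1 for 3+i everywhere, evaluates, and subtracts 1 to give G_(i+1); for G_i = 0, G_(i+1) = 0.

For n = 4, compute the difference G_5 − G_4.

-1

(0) 4|_3 = 3 + 1 ↦ 4 + 1|_4 = 5 ⇒ 4
(1) 4|_4 = 4 ↦ 5|_5 = 5 ⇒ 4
(2) 4|_5 = 4 ↦ 4|_6 = 4 ⇒ 3
(3) 3|_6 = 3 ↦ 3|_7 = 3 ⇒ 2
(4) 2|_7 = 2 ↦ 2|_8 = 2 ⇒ 1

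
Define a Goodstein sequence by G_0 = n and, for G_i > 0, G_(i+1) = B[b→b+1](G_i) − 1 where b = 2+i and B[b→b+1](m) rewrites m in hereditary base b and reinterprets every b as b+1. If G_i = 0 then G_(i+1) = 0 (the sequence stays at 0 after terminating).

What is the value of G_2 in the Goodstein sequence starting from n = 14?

i=0: 14 = 2^(2 + 1) + 2^2 + 2 (b=2); 2→3: 3^(3 + 1) + 3^3 + 3 = 111; 111−1 = 110
i=1: 110 = 3^(3 + 1) + 3^3 + 2 (b=3); 3→4: 4^(4 + 1) + 4^4 + 2 = 1282; 1282−1 = 1281

1281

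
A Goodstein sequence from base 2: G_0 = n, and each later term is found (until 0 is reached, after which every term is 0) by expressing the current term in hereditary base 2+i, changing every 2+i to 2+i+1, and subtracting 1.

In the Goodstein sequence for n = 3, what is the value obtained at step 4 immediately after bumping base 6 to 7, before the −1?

step 0: 3 = 2 + 1; sub 3 for 2: 3 + 1; = 4; G_1 = 4−1 = 3
step 1: 3 = 3; sub 4 for 3: 4; = 4; G_2 = 4−1 = 3
step 2: 3 = 3; sub 5 for 4: 3; = 3; G_3 = 3−1 = 2
step 3: 2 = 2; sub 6 for 5: 2; = 2; G_4 = 2−1 = 1
step 4: 1 = 1; sub 7 for 6: 1; = 1; G_5 = 1−1 = 0

1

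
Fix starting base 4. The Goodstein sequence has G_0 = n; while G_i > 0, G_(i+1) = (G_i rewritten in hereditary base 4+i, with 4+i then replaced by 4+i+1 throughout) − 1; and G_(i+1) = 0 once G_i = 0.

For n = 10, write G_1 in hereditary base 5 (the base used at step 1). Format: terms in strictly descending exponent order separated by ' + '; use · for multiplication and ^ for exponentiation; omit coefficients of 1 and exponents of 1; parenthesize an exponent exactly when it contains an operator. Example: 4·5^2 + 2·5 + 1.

(0) 10|_4 = 2·4 + 2 ↦ 2·5 + 2|_5 = 12 ⇒ 11
(1) 11|_5 = 2·5 + 1 ↦ 2·6 + 1|_6 = 13 ⇒ 12

2·5 + 1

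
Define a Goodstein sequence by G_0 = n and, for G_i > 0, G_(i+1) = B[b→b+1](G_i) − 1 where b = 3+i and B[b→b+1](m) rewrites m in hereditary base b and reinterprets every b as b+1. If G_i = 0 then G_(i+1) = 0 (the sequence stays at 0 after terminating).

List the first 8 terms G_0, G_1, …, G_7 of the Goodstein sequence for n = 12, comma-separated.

12, 19, 27, 37, 49, 63, 69, 75

G_0=12  [base 3] 3^2 + 3  →[3↦4]→  4^2 + 4 = 20  −1 ⇒ G_1=19
G_1=19  [base 4] 4^2 + 3  →[4↦5]→  5^2 + 3 = 28  −1 ⇒ G_2=27
G_2=27  [base 5] 5^2 + 2  →[5↦6]→  6^2 + 2 = 38  −1 ⇒ G_3=37
G_3=37  [base 6] 6^2 + 1  →[6↦7]→  7^2 + 1 = 50  −1 ⇒ G_4=49
G_4=49  [base 7] 7^2  →[7↦8]→  8^2 = 64  −1 ⇒ G_5=63
G_5=63  [base 8] 7·8 + 7  →[8↦9]→  7·9 + 7 = 70  −1 ⇒ G_6=69
G_6=69  [base 9] 7·9 + 6  →[9↦10]→  7·10 + 6 = 76  −1 ⇒ G_7=75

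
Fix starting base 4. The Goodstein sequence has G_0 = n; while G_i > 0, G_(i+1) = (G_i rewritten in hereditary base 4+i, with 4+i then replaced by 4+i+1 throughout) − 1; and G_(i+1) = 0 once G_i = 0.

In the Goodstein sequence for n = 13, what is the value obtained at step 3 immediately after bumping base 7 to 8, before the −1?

20

i=0: 13 = 3·4 + 1 (b=4); 4→5: 3·5 + 1 = 16; 16−1 = 15
i=1: 15 = 3·5 (b=5); 5→6: 3·6 = 18; 18−1 = 17
i=2: 17 = 2·6 + 5 (b=6); 6→7: 2·7 + 5 = 19; 19−1 = 18
i=3: 18 = 2·7 + 4 (b=7); 7→8: 2·8 + 4 = 20; 20−1 = 19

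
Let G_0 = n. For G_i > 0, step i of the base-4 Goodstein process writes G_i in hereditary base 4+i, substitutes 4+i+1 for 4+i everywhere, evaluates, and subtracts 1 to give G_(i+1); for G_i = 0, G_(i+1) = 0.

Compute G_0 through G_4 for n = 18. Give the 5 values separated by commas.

(0) 18|_4 = 4^2 + 2 ↦ 5^2 + 2|_5 = 27 ⇒ 26
(1) 26|_5 = 5^2 + 1 ↦ 6^2 + 1|_6 = 37 ⇒ 36
(2) 36|_6 = 6^2 ↦ 7^2|_7 = 49 ⇒ 48
(3) 48|_7 = 6·7 + 6 ↦ 6·8 + 6|_8 = 54 ⇒ 53

18, 26, 36, 48, 53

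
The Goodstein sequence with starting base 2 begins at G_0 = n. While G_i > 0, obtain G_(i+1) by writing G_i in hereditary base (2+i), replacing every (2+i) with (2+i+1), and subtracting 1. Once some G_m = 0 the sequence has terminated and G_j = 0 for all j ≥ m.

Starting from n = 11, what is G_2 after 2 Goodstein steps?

step 0: 11 = 2^(2 + 1) + 2 + 1; sub 3 for 2: 3^(3 + 1) + 3 + 1; = 85; G_1 = 85−1 = 84
step 1: 84 = 3^(3 + 1) + 3; sub 4 for 3: 4^(4 + 1) + 4; = 1028; G_2 = 1028−1 = 1027
step 2: 1027 = 4^(4 + 1) + 3; sub 5 for 4: 5^(5 + 1) + 3; = 15628; G_3 = 15628−1 = 15627

1027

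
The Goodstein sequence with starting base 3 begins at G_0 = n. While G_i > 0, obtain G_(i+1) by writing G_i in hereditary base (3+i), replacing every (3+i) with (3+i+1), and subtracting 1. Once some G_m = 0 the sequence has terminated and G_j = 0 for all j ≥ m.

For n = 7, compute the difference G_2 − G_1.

base 3: 7 = 2·3 + 1; at 4: 2·4 + 1 = 9; next = 8
base 4: 8 = 2·4; at 5: 2·5 = 10; next = 9

1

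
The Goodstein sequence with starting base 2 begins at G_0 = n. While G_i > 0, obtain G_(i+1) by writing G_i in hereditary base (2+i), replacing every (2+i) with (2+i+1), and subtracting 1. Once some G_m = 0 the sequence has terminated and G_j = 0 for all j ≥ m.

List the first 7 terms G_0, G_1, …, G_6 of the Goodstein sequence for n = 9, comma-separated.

9, 81, 1023, 9842, 140743, 2471826, 50333399

base 2: 9 = 2^(2 + 1) + 1; at 3: 3^(3 + 1) + 1 = 82; next = 81
base 3: 81 = 3^(3 + 1); at 4: 4^(4 + 1) = 1024; next = 1023
base 4: 1023 = 3·4^4 + 3·4^3 + 3·4^2 + 3·4 + 3; at 5: 3·5^5 + 3·5^3 + 3·5^2 + 3·5 + 3 = 9843; next = 9842
base 5: 9842 = 3·5^5 + 3·5^3 + 3·5^2 + 3·5 + 2; at 6: 3·6^6 + 3·6^3 + 3·6^2 + 3·6 + 2 = 140744; next = 140743
base 6: 140743 = 3·6^6 + 3·6^3 + 3·6^2 + 3·6 + 1; at 7: 3·7^7 + 3·7^3 + 3·7^2 + 3·7 + 1 = 2471827; next = 2471826
base 7: 2471826 = 3·7^7 + 3·7^3 + 3·7^2 + 3·7; at 8: 3·8^8 + 3·8^3 + 3·8^2 + 3·8 = 50333400; next = 50333399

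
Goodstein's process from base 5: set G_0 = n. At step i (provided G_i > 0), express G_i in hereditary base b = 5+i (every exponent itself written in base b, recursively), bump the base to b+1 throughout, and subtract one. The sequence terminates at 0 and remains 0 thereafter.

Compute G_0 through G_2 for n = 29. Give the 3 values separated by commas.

G_0=29  [base 5] 5^2 + 4  →[5↦6]→  6^2 + 4 = 40  −1 ⇒ G_1=39
G_1=39  [base 6] 6^2 + 3  →[6↦7]→  7^2 + 3 = 52  −1 ⇒ G_2=51

29, 39, 51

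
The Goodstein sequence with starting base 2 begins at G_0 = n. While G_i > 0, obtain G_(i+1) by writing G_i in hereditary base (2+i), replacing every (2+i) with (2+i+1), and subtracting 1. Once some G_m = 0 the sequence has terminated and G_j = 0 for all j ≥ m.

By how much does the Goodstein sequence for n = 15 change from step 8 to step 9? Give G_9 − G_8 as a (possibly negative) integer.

3038500650159

step 0: 15 = 2^(2 + 1) + 2^2 + 2 + 1; sub 3 for 2: 3^(3 + 1) + 3^3 + 3 + 1; = 112; G_1 = 112−1 = 111
step 1: 111 = 3^(3 + 1) + 3^3 + 3; sub 4 for 3: 4^(4 + 1) + 4^4 + 4; = 1284; G_2 = 1284−1 = 1283
step 2: 1283 = 4^(4 + 1) + 4^4 + 3; sub 5 for 4: 5^(5 + 1) + 5^5 + 3; = 18753; G_3 = 18753−1 = 18752
step 3: 18752 = 5^(5 + 1) + 5^5 + 2; sub 6 for 5: 6^(6 + 1) + 6^6 + 2; = 326594; G_4 = 326594−1 = 326593
step 4: 326593 = 6^(6 + 1) + 6^6 + 1; sub 7 for 6: 7^(7 + 1) + 7^7 + 1; = 6588345; G_5 = 6588345−1 = 6588344
step 5: 6588344 = 7^(7 + 1) + 7^7; sub 8 for 7: 8^(8 + 1) + 8^8; = 150994944; G_6 = 150994944−1 = 150994943
step 6: 150994943 = 8^(8 + 1) + 7·8^7 + 7·8^6 + 7·8^5 + 7·8^4 + 7·8^3 + 7·8^2 + 7·8 + 7; sub 9 for 8: 9^(9 + 1) + 7·9^7 + 7·9^6 + 7·9^5 + 7·9^4 + 7·9^3 + 7·9^2 + 7·9 + 7; = 3524450281; G_7 = 3524450281−1 = 3524450280
step 7: 3524450280 = 9^(9 + 1) + 7·9^7 + 7·9^6 + 7·9^5 + 7·9^4 + 7·9^3 + 7·9^2 + 7·9 + 6; sub 10 for 9: 10^(10 + 1) + 7·10^7 + 7·10^6 + 7·10^5 + 7·10^4 + 7·10^3 + 7·10^2 + 7·10 + 6; = 100077777776; G_8 = 100077777776−1 = 100077777775
step 8: 100077777775 = 10^(10 + 1) + 7·10^7 + 7·10^6 + 7·10^5 + 7·10^4 + 7·10^3 + 7·10^2 + 7·10 + 5; sub 11 for 10: 11^(11 + 1) + 7·11^7 + 7·11^6 + 7·11^5 + 7·11^4 + 7·11^3 + 7·11^2 + 7·11 + 5; = 3138578427935; G_9 = 3138578427935−1 = 3138578427934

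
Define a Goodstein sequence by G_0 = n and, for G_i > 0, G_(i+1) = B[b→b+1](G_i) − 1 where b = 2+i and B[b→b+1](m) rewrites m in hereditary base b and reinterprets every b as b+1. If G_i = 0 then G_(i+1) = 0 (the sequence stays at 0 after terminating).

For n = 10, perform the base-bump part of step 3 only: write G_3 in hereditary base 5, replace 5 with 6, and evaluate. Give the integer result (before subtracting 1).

step 0: 10 = 2^(2 + 1) + 2; sub 3 for 2: 3^(3 + 1) + 3; = 84; G_1 = 84−1 = 83
step 1: 83 = 3^(3 + 1) + 2; sub 4 for 3: 4^(4 + 1) + 2; = 1026; G_2 = 1026−1 = 1025
step 2: 1025 = 4^(4 + 1) + 1; sub 5 for 4: 5^(5 + 1) + 1; = 15626; G_3 = 15626−1 = 15625

279936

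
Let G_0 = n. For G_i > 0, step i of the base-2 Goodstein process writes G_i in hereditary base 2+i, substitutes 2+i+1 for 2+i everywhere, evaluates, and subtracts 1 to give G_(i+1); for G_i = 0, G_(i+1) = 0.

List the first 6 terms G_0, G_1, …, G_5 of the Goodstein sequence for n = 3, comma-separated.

3, 3, 3, 2, 1, 0

base 2: 3 = 2 + 1; at 3: 3 + 1 = 4; next = 3
base 3: 3 = 3; at 4: 4 = 4; next = 3
base 4: 3 = 3; at 5: 3 = 3; next = 2
base 5: 2 = 2; at 6: 2 = 2; next = 1
base 6: 1 = 1; at 7: 1 = 1; next = 0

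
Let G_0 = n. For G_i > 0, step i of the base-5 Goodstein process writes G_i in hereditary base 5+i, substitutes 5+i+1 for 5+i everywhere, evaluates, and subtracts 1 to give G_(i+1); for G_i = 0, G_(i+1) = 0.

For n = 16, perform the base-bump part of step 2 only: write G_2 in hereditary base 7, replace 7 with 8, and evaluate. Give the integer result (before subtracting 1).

base 5: 16 = 3·5 + 1; at 6: 3·6 + 1 = 19; next = 18
base 6: 18 = 3·6; at 7: 3·7 = 21; next = 20
base 7: 20 = 2·7 + 6; at 8: 2·8 + 6 = 22; next = 21

22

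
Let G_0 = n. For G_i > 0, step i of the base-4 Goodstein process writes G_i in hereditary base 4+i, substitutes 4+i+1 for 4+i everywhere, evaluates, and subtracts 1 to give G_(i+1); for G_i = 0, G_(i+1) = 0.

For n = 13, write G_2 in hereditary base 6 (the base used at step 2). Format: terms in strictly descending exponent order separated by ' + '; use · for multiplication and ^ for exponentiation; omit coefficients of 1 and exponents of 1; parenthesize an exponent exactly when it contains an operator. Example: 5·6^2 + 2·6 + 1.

[0] 13 ≡ 3·4 + 1 (base 4). Lift 5: 16. −1: 15.
[1] 15 ≡ 3·5 (base 5). Lift 6: 18. −1: 17.
[2] 17 ≡ 2·6 + 5 (base 6). Lift 7: 19. −1: 18.

2·6 + 5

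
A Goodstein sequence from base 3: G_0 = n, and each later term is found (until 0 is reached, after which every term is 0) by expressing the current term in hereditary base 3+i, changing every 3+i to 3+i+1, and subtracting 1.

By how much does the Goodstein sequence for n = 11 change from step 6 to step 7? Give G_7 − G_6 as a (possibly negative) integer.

4

step 0: 11 = 3^2 + 2; sub 4 for 3: 4^2 + 2; = 18; G_1 = 18−1 = 17
step 1: 17 = 4^2 + 1; sub 5 for 4: 5^2 + 1; = 26; G_2 = 26−1 = 25
step 2: 25 = 5^2; sub 6 for 5: 6^2; = 36; G_3 = 36−1 = 35
step 3: 35 = 5·6 + 5; sub 7 for 6: 5·7 + 5; = 40; G_4 = 40−1 = 39
step 4: 39 = 5·7 + 4; sub 8 for 7: 5·8 + 4; = 44; G_5 = 44−1 = 43
step 5: 43 = 5·8 + 3; sub 9 for 8: 5·9 + 3; = 48; G_6 = 48−1 = 47
step 6: 47 = 5·9 + 2; sub 10 for 9: 5·10 + 2; = 52; G_7 = 52−1 = 51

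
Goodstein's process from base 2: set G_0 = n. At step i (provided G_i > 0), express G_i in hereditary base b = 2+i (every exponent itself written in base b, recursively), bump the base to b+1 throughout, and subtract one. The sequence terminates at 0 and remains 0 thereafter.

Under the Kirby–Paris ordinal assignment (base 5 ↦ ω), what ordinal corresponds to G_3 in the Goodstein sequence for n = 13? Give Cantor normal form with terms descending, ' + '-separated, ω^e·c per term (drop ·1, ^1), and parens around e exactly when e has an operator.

ω^(ω + 1) + ω^3·3 + ω^2·3 + ω·3 + 2

[0] 13 ≡ 2^(2 + 1) + 2^2 + 1 (base 2). Lift 3: 109. −1: 108.
[1] 108 ≡ 3^(3 + 1) + 3^3 (base 3). Lift 4: 1280. −1: 1279.
[2] 1279 ≡ 4^(4 + 1) + 3·4^3 + 3·4^2 + 3·4 + 3 (base 4). Lift 5: 16093. −1: 16092.
[3] 16092 ≡ 5^(5 + 1) + 3·5^3 + 3·5^2 + 3·5 + 2 (base 5). Lift 6: 280712. −1: 280711.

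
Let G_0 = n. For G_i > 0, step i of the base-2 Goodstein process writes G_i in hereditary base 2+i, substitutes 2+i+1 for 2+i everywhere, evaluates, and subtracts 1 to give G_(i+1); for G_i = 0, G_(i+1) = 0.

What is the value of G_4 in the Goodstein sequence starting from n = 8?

[0] 8 ≡ 2^(2 + 1) (base 2). Lift 3: 81. −1: 80.
[1] 80 ≡ 2·3^3 + 2·3^2 + 2·3 + 2 (base 3). Lift 4: 554. −1: 553.
[2] 553 ≡ 2·4^4 + 2·4^2 + 2·4 + 1 (base 4). Lift 5: 6311. −1: 6310.
[3] 6310 ≡ 2·5^5 + 2·5^2 + 2·5 (base 5). Lift 6: 93396. −1: 93395.
[4] 93395 ≡ 2·6^6 + 2·6^2 + 6 + 5 (base 6). Lift 7: 1647196. −1: 1647195.

93395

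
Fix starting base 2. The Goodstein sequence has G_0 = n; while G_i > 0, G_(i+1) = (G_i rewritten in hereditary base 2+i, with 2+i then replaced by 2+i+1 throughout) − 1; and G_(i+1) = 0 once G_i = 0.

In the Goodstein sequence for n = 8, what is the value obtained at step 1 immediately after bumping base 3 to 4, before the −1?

554

G_0=8  [base 2] 2^(2 + 1)  →[2↦3]→  3^(3 + 1) = 81  −1 ⇒ G_1=80
G_1=80  [base 3] 2·3^3 + 2·3^2 + 2·3 + 2  →[3↦4]→  2·4^4 + 2·4^2 + 2·4 + 2 = 554  −1 ⇒ G_2=553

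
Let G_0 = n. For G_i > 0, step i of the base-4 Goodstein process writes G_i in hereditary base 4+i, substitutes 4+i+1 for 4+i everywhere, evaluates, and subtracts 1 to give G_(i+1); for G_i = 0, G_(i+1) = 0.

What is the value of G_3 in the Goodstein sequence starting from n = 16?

30

step 0: 16 = 4^2; sub 5 for 4: 5^2; = 25; G_1 = 25−1 = 24
step 1: 24 = 4·5 + 4; sub 6 for 5: 4·6 + 4; = 28; G_2 = 28−1 = 27
step 2: 27 = 4·6 + 3; sub 7 for 6: 4·7 + 3; = 31; G_3 = 31−1 = 30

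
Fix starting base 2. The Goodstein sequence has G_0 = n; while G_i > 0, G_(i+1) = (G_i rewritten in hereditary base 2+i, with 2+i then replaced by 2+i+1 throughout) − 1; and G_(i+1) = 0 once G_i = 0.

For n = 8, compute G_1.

80

i=0: 8 = 2^(2 + 1) (b=2); 2→3: 3^(3 + 1) = 81; 81−1 = 80
i=1: 80 = 2·3^3 + 2·3^2 + 2·3 + 2 (b=3); 3→4: 2·4^4 + 2·4^2 + 2·4 + 2 = 554; 554−1 = 553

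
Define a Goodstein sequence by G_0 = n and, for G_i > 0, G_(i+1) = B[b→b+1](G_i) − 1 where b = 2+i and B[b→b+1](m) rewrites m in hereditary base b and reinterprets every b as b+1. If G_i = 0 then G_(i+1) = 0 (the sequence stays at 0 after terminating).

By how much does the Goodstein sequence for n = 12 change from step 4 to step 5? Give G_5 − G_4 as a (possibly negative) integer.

12 —HB2→ 2^(2 + 1) + 2^2 —bump→ 3^(3 + 1) + 3^3 = 108 —(−1)→ 107
107 —HB3→ 3^(3 + 1) + 2·3^2 + 2·3 + 2 —bump→ 4^(4 + 1) + 2·4^2 + 2·4 + 2 = 1066 —(−1)→ 1065
1065 —HB4→ 4^(4 + 1) + 2·4^2 + 2·4 + 1 —bump→ 5^(5 + 1) + 2·5^2 + 2·5 + 1 = 15686 —(−1)→ 15685
15685 —HB5→ 5^(5 + 1) + 2·5^2 + 2·5 —bump→ 6^(6 + 1) + 2·6^2 + 2·6 = 280020 —(−1)→ 280019
280019 —HB6→ 6^(6 + 1) + 2·6^2 + 6 + 5 —bump→ 7^(7 + 1) + 2·7^2 + 7 + 5 = 5764911 —(−1)→ 5764910

5484891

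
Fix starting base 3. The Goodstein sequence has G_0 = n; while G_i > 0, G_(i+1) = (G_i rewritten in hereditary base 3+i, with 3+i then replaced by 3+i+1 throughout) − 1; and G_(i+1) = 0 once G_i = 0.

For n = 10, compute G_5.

10 —HB3→ 3^2 + 1 —bump→ 4^2 + 1 = 17 —(−1)→ 16
16 —HB4→ 4^2 —bump→ 5^2 = 25 —(−1)→ 24
24 —HB5→ 4·5 + 4 —bump→ 4·6 + 4 = 28 —(−1)→ 27
27 —HB6→ 4·6 + 3 —bump→ 4·7 + 3 = 31 —(−1)→ 30
30 —HB7→ 4·7 + 2 —bump→ 4·8 + 2 = 34 —(−1)→ 33
33 —HB8→ 4·8 + 1 —bump→ 4·9 + 1 = 37 —(−1)→ 36

33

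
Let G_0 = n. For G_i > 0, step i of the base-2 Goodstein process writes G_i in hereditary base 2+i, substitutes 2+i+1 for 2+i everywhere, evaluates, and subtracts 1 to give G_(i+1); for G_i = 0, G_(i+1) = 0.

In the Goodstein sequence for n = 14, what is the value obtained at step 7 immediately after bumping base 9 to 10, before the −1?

[0] 14 ≡ 2^(2 + 1) + 2^2 + 2 (base 2). Lift 3: 111. −1: 110.
[1] 110 ≡ 3^(3 + 1) + 3^3 + 2 (base 3). Lift 4: 1282. −1: 1281.
[2] 1281 ≡ 4^(4 + 1) + 4^4 + 1 (base 4). Lift 5: 18751. −1: 18750.
[3] 18750 ≡ 5^(5 + 1) + 5^5 (base 5). Lift 6: 326592. −1: 326591.
[4] 326591 ≡ 6^(6 + 1) + 5·6^5 + 5·6^4 + 5·6^3 + 5·6^2 + 5·6 + 5 (base 6). Lift 7: 5862841. −1: 5862840.
[5] 5862840 ≡ 7^(7 + 1) + 5·7^5 + 5·7^4 + 5·7^3 + 5·7^2 + 5·7 + 4 (base 7). Lift 8: 134404972. −1: 134404971.
[6] 134404971 ≡ 8^(8 + 1) + 5·8^5 + 5·8^4 + 5·8^3 + 5·8^2 + 5·8 + 3 (base 8). Lift 9: 3487116549. −1: 3487116548.

100000555552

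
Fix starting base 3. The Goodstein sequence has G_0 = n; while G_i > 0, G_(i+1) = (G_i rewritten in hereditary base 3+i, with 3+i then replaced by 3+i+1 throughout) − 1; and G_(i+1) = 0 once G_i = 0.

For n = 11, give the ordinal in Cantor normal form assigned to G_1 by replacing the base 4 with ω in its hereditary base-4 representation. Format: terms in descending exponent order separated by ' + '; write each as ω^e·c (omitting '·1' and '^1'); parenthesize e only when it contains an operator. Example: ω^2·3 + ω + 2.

ω^2 + 1

G_0 = 11. HB_3(11) = 3^2 + 2. Bump = 18. G_1 = 17.
G_1 = 17. HB_4(17) = 4^2 + 1. Bump = 26. G_2 = 25.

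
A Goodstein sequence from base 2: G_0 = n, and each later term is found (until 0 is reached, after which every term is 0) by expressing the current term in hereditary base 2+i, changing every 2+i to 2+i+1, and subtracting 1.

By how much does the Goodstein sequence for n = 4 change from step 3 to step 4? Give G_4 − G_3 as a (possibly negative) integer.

4 —HB2→ 2^2 —bump→ 3^3 = 27 —(−1)→ 26
26 —HB3→ 2·3^2 + 2·3 + 2 —bump→ 2·4^2 + 2·4 + 2 = 42 —(−1)→ 41
41 —HB4→ 2·4^2 + 2·4 + 1 —bump→ 2·5^2 + 2·5 + 1 = 61 —(−1)→ 60
60 —HB5→ 2·5^2 + 2·5 —bump→ 2·6^2 + 2·6 = 84 —(−1)→ 83

23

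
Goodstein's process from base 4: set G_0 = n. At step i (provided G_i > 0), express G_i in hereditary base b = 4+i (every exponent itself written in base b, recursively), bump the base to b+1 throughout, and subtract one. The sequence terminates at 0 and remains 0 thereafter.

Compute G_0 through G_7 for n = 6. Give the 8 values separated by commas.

base 4: 6 = 4 + 2; at 5: 5 + 2 = 7; next = 6
base 5: 6 = 5 + 1; at 6: 6 + 1 = 7; next = 6
base 6: 6 = 6; at 7: 7 = 7; next = 6
base 7: 6 = 6; at 8: 6 = 6; next = 5
base 8: 5 = 5; at 9: 5 = 5; next = 4
base 9: 4 = 4; at 10: 4 = 4; next = 3
base 10: 3 = 3; at 11: 3 = 3; next = 2

6, 6, 6, 6, 5, 4, 3, 2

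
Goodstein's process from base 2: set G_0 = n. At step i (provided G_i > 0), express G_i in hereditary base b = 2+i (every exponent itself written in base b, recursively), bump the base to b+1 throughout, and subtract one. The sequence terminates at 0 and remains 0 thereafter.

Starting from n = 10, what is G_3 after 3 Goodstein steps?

(0) 10|_2 = 2^(2 + 1) + 2 ↦ 3^(3 + 1) + 3|_3 = 84 ⇒ 83
(1) 83|_3 = 3^(3 + 1) + 2 ↦ 4^(4 + 1) + 2|_4 = 1026 ⇒ 1025
(2) 1025|_4 = 4^(4 + 1) + 1 ↦ 5^(5 + 1) + 1|_5 = 15626 ⇒ 15625

15625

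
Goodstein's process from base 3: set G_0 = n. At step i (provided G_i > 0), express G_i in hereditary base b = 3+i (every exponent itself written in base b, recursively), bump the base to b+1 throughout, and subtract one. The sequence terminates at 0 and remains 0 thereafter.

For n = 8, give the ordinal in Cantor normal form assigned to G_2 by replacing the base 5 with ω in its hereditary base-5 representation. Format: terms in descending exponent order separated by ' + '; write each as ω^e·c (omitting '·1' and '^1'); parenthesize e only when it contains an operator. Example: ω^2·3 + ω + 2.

ω·2

[0] 8 ≡ 2·3 + 2 (base 3). Lift 4: 10. −1: 9.
[1] 9 ≡ 2·4 + 1 (base 4). Lift 5: 11. −1: 10.
[2] 10 ≡ 2·5 (base 5). Lift 6: 12. −1: 11.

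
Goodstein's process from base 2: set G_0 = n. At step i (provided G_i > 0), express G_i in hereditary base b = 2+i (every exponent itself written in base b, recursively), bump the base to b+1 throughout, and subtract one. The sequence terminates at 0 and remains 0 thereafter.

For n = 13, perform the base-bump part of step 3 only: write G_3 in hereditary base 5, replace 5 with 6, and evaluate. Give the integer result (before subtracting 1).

280712

base 2: 13 = 2^(2 + 1) + 2^2 + 1; at 3: 3^(3 + 1) + 3^3 + 1 = 109; next = 108
base 3: 108 = 3^(3 + 1) + 3^3; at 4: 4^(4 + 1) + 4^4 = 1280; next = 1279
base 4: 1279 = 4^(4 + 1) + 3·4^3 + 3·4^2 + 3·4 + 3; at 5: 5^(5 + 1) + 3·5^3 + 3·5^2 + 3·5 + 3 = 16093; next = 16092
base 5: 16092 = 5^(5 + 1) + 3·5^3 + 3·5^2 + 3·5 + 2; at 6: 6^(6 + 1) + 3·6^3 + 3·6^2 + 3·6 + 2 = 280712; next = 280711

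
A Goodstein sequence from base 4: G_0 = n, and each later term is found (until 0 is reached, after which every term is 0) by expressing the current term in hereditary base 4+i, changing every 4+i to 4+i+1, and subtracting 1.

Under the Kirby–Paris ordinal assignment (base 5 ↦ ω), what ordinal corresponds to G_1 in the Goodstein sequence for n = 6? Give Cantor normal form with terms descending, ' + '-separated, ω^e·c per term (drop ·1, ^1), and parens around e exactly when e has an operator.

step 0: 6 = 4 + 2; sub 5 for 4: 5 + 2; = 7; G_1 = 7−1 = 6
step 1: 6 = 5 + 1; sub 6 for 5: 6 + 1; = 7; G_2 = 7−1 = 6

ω + 1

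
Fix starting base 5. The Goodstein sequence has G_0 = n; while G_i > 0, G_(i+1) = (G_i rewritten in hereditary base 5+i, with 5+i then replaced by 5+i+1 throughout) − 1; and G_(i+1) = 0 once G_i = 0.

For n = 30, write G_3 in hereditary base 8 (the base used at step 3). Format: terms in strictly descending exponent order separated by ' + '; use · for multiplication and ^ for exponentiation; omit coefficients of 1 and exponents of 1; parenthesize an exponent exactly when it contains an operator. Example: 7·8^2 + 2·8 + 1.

base 5: 30 = 5^2 + 5; at 6: 6^2 + 6 = 42; next = 41
base 6: 41 = 6^2 + 5; at 7: 7^2 + 5 = 54; next = 53
base 7: 53 = 7^2 + 4; at 8: 8^2 + 4 = 68; next = 67
base 8: 67 = 8^2 + 3; at 9: 9^2 + 3 = 84; next = 83

8^2 + 3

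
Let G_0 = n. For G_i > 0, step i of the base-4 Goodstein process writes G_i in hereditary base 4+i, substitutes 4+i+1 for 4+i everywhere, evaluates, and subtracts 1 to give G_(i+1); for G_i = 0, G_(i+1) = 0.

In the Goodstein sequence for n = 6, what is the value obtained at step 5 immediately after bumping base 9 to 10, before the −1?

G_0 = 6. HB_4(6) = 4 + 2. Bump = 7. G_1 = 6.
G_1 = 6. HB_5(6) = 5 + 1. Bump = 7. G_2 = 6.
G_2 = 6. HB_6(6) = 6. Bump = 7. G_3 = 6.
G_3 = 6. HB_7(6) = 6. Bump = 6. G_4 = 5.
G_4 = 5. HB_8(5) = 5. Bump = 5. G_5 = 4.

4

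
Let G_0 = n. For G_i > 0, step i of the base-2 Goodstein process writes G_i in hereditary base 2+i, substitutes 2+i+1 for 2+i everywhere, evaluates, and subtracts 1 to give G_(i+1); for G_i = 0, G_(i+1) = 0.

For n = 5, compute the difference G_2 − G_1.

228

[0] 5 ≡ 2^2 + 1 (base 2). Lift 3: 28. −1: 27.
[1] 27 ≡ 3^3 (base 3). Lift 4: 256. −1: 255.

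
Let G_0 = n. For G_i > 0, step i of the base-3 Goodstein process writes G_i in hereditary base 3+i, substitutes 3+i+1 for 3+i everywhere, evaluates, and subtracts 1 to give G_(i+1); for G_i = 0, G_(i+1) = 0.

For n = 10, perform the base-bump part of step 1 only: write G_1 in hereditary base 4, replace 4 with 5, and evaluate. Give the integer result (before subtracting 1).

i=0: 10 = 3^2 + 1 (b=3); 3→4: 4^2 + 1 = 17; 17−1 = 16
i=1: 16 = 4^2 (b=4); 4→5: 5^2 = 25; 25−1 = 24

25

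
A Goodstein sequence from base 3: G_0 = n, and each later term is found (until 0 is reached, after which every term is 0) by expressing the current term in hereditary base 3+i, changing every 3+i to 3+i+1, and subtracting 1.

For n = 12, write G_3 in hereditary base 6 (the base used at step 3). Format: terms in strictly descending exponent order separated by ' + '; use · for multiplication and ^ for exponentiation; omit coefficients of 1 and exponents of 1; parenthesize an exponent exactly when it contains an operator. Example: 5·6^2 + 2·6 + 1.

i=0: 12 = 3^2 + 3 (b=3); 3→4: 4^2 + 4 = 20; 20−1 = 19
i=1: 19 = 4^2 + 3 (b=4); 4→5: 5^2 + 3 = 28; 28−1 = 27
i=2: 27 = 5^2 + 2 (b=5); 5→6: 6^2 + 2 = 38; 38−1 = 37

6^2 + 1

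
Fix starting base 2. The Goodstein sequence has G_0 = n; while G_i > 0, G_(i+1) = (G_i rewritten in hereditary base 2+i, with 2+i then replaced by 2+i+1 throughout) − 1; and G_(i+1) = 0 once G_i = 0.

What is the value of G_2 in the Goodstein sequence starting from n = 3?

3

i=0: 3 = 2 + 1 (b=2); 2→3: 3 + 1 = 4; 4−1 = 3
i=1: 3 = 3 (b=3); 3→4: 4 = 4; 4−1 = 3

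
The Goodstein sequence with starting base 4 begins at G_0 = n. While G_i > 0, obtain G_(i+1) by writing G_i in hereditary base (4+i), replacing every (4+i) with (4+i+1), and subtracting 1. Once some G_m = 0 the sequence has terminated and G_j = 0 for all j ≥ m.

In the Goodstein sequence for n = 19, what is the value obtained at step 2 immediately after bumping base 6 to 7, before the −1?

[0] 19 ≡ 4^2 + 3 (base 4). Lift 5: 28. −1: 27.
[1] 27 ≡ 5^2 + 2 (base 5). Lift 6: 38. −1: 37.
[2] 37 ≡ 6^2 + 1 (base 6). Lift 7: 50. −1: 49.

50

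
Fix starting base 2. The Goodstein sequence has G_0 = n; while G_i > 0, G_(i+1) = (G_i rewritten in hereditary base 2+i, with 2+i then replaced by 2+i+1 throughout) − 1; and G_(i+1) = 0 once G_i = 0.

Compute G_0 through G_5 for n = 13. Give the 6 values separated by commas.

G_0 = 13. HB_2(13) = 2^(2 + 1) + 2^2 + 1. Bump = 109. G_1 = 108.
G_1 = 108. HB_3(108) = 3^(3 + 1) + 3^3. Bump = 1280. G_2 = 1279.
G_2 = 1279. HB_4(1279) = 4^(4 + 1) + 3·4^3 + 3·4^2 + 3·4 + 3. Bump = 16093. G_3 = 16092.
G_3 = 16092. HB_5(16092) = 5^(5 + 1) + 3·5^3 + 3·5^2 + 3·5 + 2. Bump = 280712. G_4 = 280711.
G_4 = 280711. HB_6(280711) = 6^(6 + 1) + 3·6^3 + 3·6^2 + 3·6 + 1. Bump = 5765999. G_5 = 5765998.

13, 108, 1279, 16092, 280711, 5765998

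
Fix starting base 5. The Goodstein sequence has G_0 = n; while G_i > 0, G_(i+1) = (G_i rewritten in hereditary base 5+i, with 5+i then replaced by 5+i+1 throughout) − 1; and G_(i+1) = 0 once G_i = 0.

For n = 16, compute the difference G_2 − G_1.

2

(0) 16|_5 = 3·5 + 1 ↦ 3·6 + 1|_6 = 19 ⇒ 18
(1) 18|_6 = 3·6 ↦ 3·7|_7 = 21 ⇒ 20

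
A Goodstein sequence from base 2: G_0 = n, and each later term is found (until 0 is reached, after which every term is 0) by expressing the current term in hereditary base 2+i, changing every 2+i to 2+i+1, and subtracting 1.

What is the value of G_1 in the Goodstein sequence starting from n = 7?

base 2: 7 = 2^2 + 2 + 1; at 3: 3^3 + 3 + 1 = 31; next = 30
base 3: 30 = 3^3 + 3; at 4: 4^4 + 4 = 260; next = 259

30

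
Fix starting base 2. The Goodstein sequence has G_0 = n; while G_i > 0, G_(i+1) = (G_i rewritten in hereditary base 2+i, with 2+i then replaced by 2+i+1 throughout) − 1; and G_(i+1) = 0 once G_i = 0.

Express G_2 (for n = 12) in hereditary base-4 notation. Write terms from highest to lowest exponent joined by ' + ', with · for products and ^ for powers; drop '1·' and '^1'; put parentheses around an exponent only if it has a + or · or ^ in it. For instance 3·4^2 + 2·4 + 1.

4^(4 + 1) + 2·4^2 + 2·4 + 1

(0) 12|_2 = 2^(2 + 1) + 2^2 ↦ 3^(3 + 1) + 3^3|_3 = 108 ⇒ 107
(1) 107|_3 = 3^(3 + 1) + 2·3^2 + 2·3 + 2 ↦ 4^(4 + 1) + 2·4^2 + 2·4 + 2|_4 = 1066 ⇒ 1065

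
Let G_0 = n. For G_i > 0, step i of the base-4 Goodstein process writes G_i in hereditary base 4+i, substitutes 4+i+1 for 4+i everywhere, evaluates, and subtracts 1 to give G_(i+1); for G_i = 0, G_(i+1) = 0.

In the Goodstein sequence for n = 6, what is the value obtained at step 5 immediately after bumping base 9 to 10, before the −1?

i=0: 6 = 4 + 2 (b=4); 4→5: 5 + 2 = 7; 7−1 = 6
i=1: 6 = 5 + 1 (b=5); 5→6: 6 + 1 = 7; 7−1 = 6
i=2: 6 = 6 (b=6); 6→7: 7 = 7; 7−1 = 6
i=3: 6 = 6 (b=7); 7→8: 6 = 6; 6−1 = 5
i=4: 5 = 5 (b=8); 8→9: 5 = 5; 5−1 = 4
i=5: 4 = 4 (b=9); 9→10: 4 = 4; 4−1 = 3

4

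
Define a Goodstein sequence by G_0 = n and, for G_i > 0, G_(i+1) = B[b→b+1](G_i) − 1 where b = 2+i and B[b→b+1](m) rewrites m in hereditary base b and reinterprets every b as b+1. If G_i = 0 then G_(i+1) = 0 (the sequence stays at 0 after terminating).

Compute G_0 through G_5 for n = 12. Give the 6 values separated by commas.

12, 107, 1065, 15685, 280019, 5764910

base 2: 12 = 2^(2 + 1) + 2^2; at 3: 3^(3 + 1) + 3^3 = 108; next = 107
base 3: 107 = 3^(3 + 1) + 2·3^2 + 2·3 + 2; at 4: 4^(4 + 1) + 2·4^2 + 2·4 + 2 = 1066; next = 1065
base 4: 1065 = 4^(4 + 1) + 2·4^2 + 2·4 + 1; at 5: 5^(5 + 1) + 2·5^2 + 2·5 + 1 = 15686; next = 15685
base 5: 15685 = 5^(5 + 1) + 2·5^2 + 2·5; at 6: 6^(6 + 1) + 2·6^2 + 2·6 = 280020; next = 280019
base 6: 280019 = 6^(6 + 1) + 2·6^2 + 6 + 5; at 7: 7^(7 + 1) + 2·7^2 + 7 + 5 = 5764911; next = 5764910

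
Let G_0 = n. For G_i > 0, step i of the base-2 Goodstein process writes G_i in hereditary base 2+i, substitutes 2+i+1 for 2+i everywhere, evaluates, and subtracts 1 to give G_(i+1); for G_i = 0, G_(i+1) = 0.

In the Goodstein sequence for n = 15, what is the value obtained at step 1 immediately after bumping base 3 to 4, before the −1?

1284

G_0=15  [base 2] 2^(2 + 1) + 2^2 + 2 + 1  →[2↦3]→  3^(3 + 1) + 3^3 + 3 + 1 = 112  −1 ⇒ G_1=111
G_1=111  [base 3] 3^(3 + 1) + 3^3 + 3  →[3↦4]→  4^(4 + 1) + 4^4 + 4 = 1284  −1 ⇒ G_2=1283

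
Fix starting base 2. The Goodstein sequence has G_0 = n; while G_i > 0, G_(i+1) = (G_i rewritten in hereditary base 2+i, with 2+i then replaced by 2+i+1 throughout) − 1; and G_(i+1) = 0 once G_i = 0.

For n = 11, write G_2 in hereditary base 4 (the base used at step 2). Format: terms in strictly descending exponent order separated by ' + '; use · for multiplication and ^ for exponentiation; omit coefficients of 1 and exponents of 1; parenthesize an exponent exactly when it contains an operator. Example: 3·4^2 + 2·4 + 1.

4^(4 + 1) + 3

step 0: 11 = 2^(2 + 1) + 2 + 1; sub 3 for 2: 3^(3 + 1) + 3 + 1; = 85; G_1 = 85−1 = 84
step 1: 84 = 3^(3 + 1) + 3; sub 4 for 3: 4^(4 + 1) + 4; = 1028; G_2 = 1028−1 = 1027
step 2: 1027 = 4^(4 + 1) + 3; sub 5 for 4: 5^(5 + 1) + 3; = 15628; G_3 = 15628−1 = 15627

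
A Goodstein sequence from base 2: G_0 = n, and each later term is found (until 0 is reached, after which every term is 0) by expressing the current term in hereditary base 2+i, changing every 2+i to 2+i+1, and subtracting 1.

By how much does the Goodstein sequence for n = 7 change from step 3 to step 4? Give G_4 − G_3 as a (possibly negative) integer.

7 —HB2→ 2^2 + 2 + 1 —bump→ 3^3 + 3 + 1 = 31 —(−1)→ 30
30 —HB3→ 3^3 + 3 —bump→ 4^4 + 4 = 260 —(−1)→ 259
259 —HB4→ 4^4 + 3 —bump→ 5^5 + 3 = 3128 —(−1)→ 3127
3127 —HB5→ 5^5 + 2 —bump→ 6^6 + 2 = 46658 —(−1)→ 46657

43530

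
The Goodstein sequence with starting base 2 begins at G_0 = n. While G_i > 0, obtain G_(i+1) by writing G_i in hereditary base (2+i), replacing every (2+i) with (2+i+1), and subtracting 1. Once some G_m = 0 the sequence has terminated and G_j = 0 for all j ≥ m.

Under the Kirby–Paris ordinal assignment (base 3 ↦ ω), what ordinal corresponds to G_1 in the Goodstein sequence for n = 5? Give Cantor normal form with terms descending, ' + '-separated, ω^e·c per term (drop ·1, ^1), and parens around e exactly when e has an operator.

ω^ω

(0) 5|_2 = 2^2 + 1 ↦ 3^3 + 1|_3 = 28 ⇒ 27
(1) 27|_3 = 3^3 ↦ 4^4|_4 = 256 ⇒ 255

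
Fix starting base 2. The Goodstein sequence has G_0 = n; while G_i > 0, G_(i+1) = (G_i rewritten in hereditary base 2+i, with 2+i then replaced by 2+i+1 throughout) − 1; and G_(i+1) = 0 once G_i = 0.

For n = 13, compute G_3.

16092

G_0 = 13. HB_2(13) = 2^(2 + 1) + 2^2 + 1. Bump = 109. G_1 = 108.
G_1 = 108. HB_3(108) = 3^(3 + 1) + 3^3. Bump = 1280. G_2 = 1279.
G_2 = 1279. HB_4(1279) = 4^(4 + 1) + 3·4^3 + 3·4^2 + 3·4 + 3. Bump = 16093. G_3 = 16092.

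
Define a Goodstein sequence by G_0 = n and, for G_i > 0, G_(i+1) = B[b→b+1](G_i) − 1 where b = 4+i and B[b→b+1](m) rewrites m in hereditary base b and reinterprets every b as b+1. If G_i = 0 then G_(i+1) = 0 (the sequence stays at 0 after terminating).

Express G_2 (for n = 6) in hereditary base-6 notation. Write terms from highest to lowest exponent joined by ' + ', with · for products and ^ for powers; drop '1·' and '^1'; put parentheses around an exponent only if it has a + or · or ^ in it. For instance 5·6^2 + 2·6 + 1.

6

base 4: 6 = 4 + 2; at 5: 5 + 2 = 7; next = 6
base 5: 6 = 5 + 1; at 6: 6 + 1 = 7; next = 6
base 6: 6 = 6; at 7: 7 = 7; next = 6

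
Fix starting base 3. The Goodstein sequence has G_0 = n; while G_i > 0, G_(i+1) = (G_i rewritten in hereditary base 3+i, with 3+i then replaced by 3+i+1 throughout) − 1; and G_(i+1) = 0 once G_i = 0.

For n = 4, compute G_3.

3

[0] 4 ≡ 3 + 1 (base 3). Lift 4: 5. −1: 4.
[1] 4 ≡ 4 (base 4). Lift 5: 5. −1: 4.
[2] 4 ≡ 4 (base 5). Lift 6: 4. −1: 3.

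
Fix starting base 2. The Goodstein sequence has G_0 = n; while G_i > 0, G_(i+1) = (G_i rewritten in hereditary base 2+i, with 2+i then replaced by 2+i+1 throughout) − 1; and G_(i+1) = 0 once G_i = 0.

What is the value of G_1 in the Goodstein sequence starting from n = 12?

107

step 0: 12 = 2^(2 + 1) + 2^2; sub 3 for 2: 3^(3 + 1) + 3^3; = 108; G_1 = 108−1 = 107
step 1: 107 = 3^(3 + 1) + 2·3^2 + 2·3 + 2; sub 4 for 3: 4^(4 + 1) + 2·4^2 + 2·4 + 2; = 1066; G_2 = 1066−1 = 1065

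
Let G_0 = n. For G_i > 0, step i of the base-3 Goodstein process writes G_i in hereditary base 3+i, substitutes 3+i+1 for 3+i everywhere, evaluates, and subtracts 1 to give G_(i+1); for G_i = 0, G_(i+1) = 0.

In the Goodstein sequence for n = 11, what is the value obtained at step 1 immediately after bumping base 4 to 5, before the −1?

26

(0) 11|_3 = 3^2 + 2 ↦ 4^2 + 2|_4 = 18 ⇒ 17
(1) 17|_4 = 4^2 + 1 ↦ 5^2 + 1|_5 = 26 ⇒ 25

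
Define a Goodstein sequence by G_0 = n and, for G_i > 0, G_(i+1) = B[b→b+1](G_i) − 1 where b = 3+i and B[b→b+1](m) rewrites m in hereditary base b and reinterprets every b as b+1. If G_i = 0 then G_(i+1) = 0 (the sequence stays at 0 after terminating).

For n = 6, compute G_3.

7

(0) 6|_3 = 2·3 ↦ 2·4|_4 = 8 ⇒ 7
(1) 7|_4 = 4 + 3 ↦ 5 + 3|_5 = 8 ⇒ 7
(2) 7|_5 = 5 + 2 ↦ 6 + 2|_6 = 8 ⇒ 7
(3) 7|_6 = 6 + 1 ↦ 7 + 1|_7 = 8 ⇒ 7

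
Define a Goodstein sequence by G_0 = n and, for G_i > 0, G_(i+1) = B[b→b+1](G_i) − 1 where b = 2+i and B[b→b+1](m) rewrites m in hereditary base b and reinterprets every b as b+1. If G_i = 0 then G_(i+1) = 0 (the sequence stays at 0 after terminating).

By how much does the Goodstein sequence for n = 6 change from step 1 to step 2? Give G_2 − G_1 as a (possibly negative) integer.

i=0: 6 = 2^2 + 2 (b=2); 2→3: 3^3 + 3 = 30; 30−1 = 29
i=1: 29 = 3^3 + 2 (b=3); 3→4: 4^4 + 2 = 258; 258−1 = 257

228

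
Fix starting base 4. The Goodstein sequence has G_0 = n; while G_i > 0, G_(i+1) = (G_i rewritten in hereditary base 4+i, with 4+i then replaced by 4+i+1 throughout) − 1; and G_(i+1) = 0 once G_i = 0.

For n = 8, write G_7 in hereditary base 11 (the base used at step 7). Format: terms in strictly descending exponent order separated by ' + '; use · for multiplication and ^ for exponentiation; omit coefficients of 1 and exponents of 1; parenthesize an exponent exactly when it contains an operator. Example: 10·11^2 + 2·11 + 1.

8

8 —HB4→ 2·4 —bump→ 2·5 = 10 —(−1)→ 9
9 —HB5→ 5 + 4 —bump→ 6 + 4 = 10 —(−1)→ 9
9 —HB6→ 6 + 3 —bump→ 7 + 3 = 10 —(−1)→ 9
9 —HB7→ 7 + 2 —bump→ 8 + 2 = 10 —(−1)→ 9
9 —HB8→ 8 + 1 —bump→ 9 + 1 = 10 —(−1)→ 9
9 —HB9→ 9 —bump→ 10 = 10 —(−1)→ 9
9 —HB10→ 9 —bump→ 9 = 9 —(−1)→ 8
8 —HB11→ 8 —bump→ 8 = 8 —(−1)→ 7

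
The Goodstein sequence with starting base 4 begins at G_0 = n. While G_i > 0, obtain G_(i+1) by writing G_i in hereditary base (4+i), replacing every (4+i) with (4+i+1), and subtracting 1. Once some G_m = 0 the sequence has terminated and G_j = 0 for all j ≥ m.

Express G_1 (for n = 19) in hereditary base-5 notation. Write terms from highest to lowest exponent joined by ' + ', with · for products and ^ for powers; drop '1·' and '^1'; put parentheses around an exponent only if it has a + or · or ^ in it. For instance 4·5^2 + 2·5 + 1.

5^2 + 2

i=0: 19 = 4^2 + 3 (b=4); 4→5: 5^2 + 3 = 28; 28−1 = 27
i=1: 27 = 5^2 + 2 (b=5); 5→6: 6^2 + 2 = 38; 38−1 = 37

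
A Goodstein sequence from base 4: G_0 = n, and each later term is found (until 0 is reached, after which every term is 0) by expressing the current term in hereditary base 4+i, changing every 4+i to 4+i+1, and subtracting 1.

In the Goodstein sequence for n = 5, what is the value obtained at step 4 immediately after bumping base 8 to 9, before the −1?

3

G_0 = 5. HB_4(5) = 4 + 1. Bump = 6. G_1 = 5.
G_1 = 5. HB_5(5) = 5. Bump = 6. G_2 = 5.
G_2 = 5. HB_6(5) = 5. Bump = 5. G_3 = 4.
G_3 = 4. HB_7(4) = 4. Bump = 4. G_4 = 3.
G_4 = 3. HB_8(3) = 3. Bump = 3. G_5 = 2.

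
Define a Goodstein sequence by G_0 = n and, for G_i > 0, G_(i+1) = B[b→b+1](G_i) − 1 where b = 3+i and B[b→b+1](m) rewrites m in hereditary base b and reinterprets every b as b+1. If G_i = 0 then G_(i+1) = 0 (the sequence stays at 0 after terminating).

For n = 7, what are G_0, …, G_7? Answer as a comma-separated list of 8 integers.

7, 8, 9, 9, 9, 9, 9, 9

G_0=7  [base 3] 2·3 + 1  →[3↦4]→  2·4 + 1 = 9  −1 ⇒ G_1=8
G_1=8  [base 4] 2·4  →[4↦5]→  2·5 = 10  −1 ⇒ G_2=9
G_2=9  [base 5] 5 + 4  →[5↦6]→  6 + 4 = 10  −1 ⇒ G_3=9
G_3=9  [base 6] 6 + 3  →[6↦7]→  7 + 3 = 10  −1 ⇒ G_4=9
G_4=9  [base 7] 7 + 2  →[7↦8]→  8 + 2 = 10  −1 ⇒ G_5=9
G_5=9  [base 8] 8 + 1  →[8↦9]→  9 + 1 = 10  −1 ⇒ G_6=9
G_6=9  [base 9] 9  →[9↦10]→  10 = 10  −1 ⇒ G_7=9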